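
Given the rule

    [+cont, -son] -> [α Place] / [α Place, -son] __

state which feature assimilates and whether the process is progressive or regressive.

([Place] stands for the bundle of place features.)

The shared variable α links the value of the place features (abbreviated [Place]) on the target to the same value on the neighbouring segment, so place is the feature that assimilates.
The conditioning segment sits to the left of the focus bar, meaning the trigger precedes the segment that changes — progressive assimilation.

progressive place assimilation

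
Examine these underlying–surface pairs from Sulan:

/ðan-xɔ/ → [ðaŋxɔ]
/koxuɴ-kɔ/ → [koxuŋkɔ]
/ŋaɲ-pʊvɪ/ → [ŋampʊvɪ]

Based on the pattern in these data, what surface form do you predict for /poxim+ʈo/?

The data show regressive place assimilation: /n/ → [ŋ] before /x/; /ɴ/ → [ŋ] before /k/; /ɲ/ → [m] before /p/. In each pair only place changes, matching the following consonant, while manner and voice stay constant.
The rule targets /m/ (voiced bilabial nasal), which sits before the trigger /ʈ/ (retroflex).
A voiced retroflex nasal is [ɳ], so the surface segment is [ɳ].

[poxiɳʈo]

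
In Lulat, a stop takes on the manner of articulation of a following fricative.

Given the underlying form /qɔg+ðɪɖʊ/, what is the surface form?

[qɔɣðɪɖʊ]

The rule targets /g/ (voiced velar stop), which sits before the trigger /ð/ (fricative).
A voiced velar fricative is [ɣ], so the surface segment is [ɣ].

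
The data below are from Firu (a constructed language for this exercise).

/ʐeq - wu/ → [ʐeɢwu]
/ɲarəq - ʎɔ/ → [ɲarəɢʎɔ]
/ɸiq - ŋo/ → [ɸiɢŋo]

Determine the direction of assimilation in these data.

The segment that alternates is /q/, which surfaces as [ɢ] when adjacent to /w/.
The change voiceless → voiced matches the voicing of the following /w/, identifying this as voicing assimilation.
Checking the remaining alternations: /q/ → [ɢ] before /ʎ/ (voiceless → voiced, matching voiced); /q/ → [ɢ] before /ŋ/ (voiceless → voiced, matching voiced) — only voicing changes, and always toward the following segment.
The trigger is the following segment, so the direction is regressive (anticipatory).

regressive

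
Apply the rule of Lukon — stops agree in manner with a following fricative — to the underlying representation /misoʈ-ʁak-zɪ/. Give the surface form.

[misoʂʁaxzɪ]

/ʈ/ is a voiceless retroflex stop. The following trigger /ʁ/ is a fricative, so /ʈ/ must become a fricative as well.
Changing only its manner to fricative gives [ʂ] — the voiceless retroflex fricative.
At the second juncture, /k/ likewise becomes [x] adjacent to /z/.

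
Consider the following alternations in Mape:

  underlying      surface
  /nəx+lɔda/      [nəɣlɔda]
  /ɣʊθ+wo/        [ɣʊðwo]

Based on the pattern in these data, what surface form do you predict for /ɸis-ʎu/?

The data show regressive voicing assimilation: /x/ → [ɣ] before /l/; /θ/ → [ð] before /w/. In each pair only voicing changes, matching the following consonant, while place and manner stay constant.
The rule targets /s/ (voiceless alveolar fricative), which sits before the trigger /ʎ/ (voiced).
Changing only its voicing to voiced gives [z] — the voiced alveolar fricative.

[ɸizʎu]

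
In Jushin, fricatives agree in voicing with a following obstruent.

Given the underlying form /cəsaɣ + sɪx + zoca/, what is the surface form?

[cəsaxsɪɣzoca]

/ɣ/ is a voiced velar fricative. The following trigger /s/ is voiceless, so /ɣ/ must become voiceless as well.
A voiceless velar fricative is [x], so the surface segment is [x].
At the second juncture, /x/ likewise becomes [ɣ] adjacent to /z/.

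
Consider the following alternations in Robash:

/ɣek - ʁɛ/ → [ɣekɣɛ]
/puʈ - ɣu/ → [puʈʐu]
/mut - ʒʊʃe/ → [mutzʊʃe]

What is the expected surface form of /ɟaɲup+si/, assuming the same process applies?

The data show progressive place assimilation: /ʁ/ → [ɣ] after /k/; /ɣ/ → [ʐ] after /ʈ/; /ʒ/ → [z] after /t/. In each pair only place changes, matching the preceding consonant, while manner and voice stay constant.
/s/ is a voiceless alveolar fricative. The preceding trigger /p/ is bilabial, so /s/ must become bilabial as well.
Changing only its place to bilabial gives [ɸ] — the voiceless bilabial fricative.

[ɟaɲupɸi]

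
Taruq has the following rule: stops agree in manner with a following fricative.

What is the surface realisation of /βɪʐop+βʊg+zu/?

/p/ is a voiceless bilabial stop. The following trigger /β/ is a fricative, so /p/ must become a fricative as well.
A voiceless bilabial fricative is [ɸ], so the surface segment is [ɸ].
At the second juncture, /g/ likewise becomes [ɣ] adjacent to /z/.

[βɪʐoɸβʊɣzu]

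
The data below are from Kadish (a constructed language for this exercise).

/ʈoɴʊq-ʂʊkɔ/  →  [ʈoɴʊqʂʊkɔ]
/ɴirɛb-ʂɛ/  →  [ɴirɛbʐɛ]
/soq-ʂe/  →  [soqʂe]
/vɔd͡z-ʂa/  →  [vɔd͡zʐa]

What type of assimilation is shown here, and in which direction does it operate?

Comparing underlying and surface forms, /ʂ/ → [ʐ] is the alternation; the neighbouring /b/ is constant.
/ʂ/ is voiceless while /b/ is voiced; the output [ʐ] is voiced, matching the trigger — so the feature that spreads is voicing.
Place and manner are unchanged, so the assimilation is partial, not total.
Checking the remaining alternation: /ʂ/ → [ʐ] after /d͡z/ (voiceless → voiced, matching voiced) — only voicing changes, and always toward the preceding segment.
No alternation appears in [ʈoɴʊqʂʊkɔ], [soqʂe]: there the adjacent consonants already agree in voicing (/ʂ/ and /q/ are both voiceless; /ʂ/ and /q/ are both voiceless), so these forms are consistent with the same rule.
The trigger is the preceding segment, so the direction is progressive (perseverative).

progressive voicing assimilation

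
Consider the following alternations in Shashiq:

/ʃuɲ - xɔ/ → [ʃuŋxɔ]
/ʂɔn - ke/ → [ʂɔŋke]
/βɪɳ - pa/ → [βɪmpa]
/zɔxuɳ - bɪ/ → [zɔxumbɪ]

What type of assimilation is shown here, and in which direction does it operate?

regressive place assimilation

The segment that alternates is /ɲ/, which surfaces as [ŋ] when adjacent to /x/.
The change palatal → velar matches the place of the following /x/, identifying this as place assimilation.
Manner and voice are unchanged, so the assimilation is partial, not total.
The other alternating forms pattern the same way: /n/ → [ŋ] before /k/ (alveolar → velar, matching velar); /ɳ/ → [m] before /p/ (retroflex → bilabial, matching bilabial); /ɳ/ → [m] before /b/ (retroflex → bilabial, matching bilabial) — only place changes, and always toward the following segment.
The trigger is the following segment, so the direction is regressive (anticipatory).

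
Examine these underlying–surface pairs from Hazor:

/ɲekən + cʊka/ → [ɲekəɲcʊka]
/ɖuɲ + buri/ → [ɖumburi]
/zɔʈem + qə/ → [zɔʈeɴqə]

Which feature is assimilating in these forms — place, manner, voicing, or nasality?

place

The segment that alternates is /n/, which surfaces as [ɲ] when adjacent to /c/.
The change alveolar → palatal matches the place of the following /c/, identifying this as place assimilation.
The other alternating forms pattern the same way: /ɲ/ → [m] before /b/ (palatal → bilabial, matching bilabial); /m/ → [ɴ] before /q/ (bilabial → uvular, matching uvular) — only place changes, and always toward the following segment.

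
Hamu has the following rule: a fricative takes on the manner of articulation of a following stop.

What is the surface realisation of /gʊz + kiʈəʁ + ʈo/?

[gʊdkiʈəɢʈo]

The rule targets /z/ (voiced alveolar fricative), which sits before the trigger /k/ (stop).
The voiced alveolar stop is [d], so /z/ → [d].
The same rule applies at the second boundary: /ʁ/ → [ɢ] next to /ʈ/.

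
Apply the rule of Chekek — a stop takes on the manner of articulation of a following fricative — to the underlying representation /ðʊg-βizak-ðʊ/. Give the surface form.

/g/ is a voiced velar stop. The following trigger /β/ is a fricative, so /g/ must become a fricative as well.
The voiced velar fricative is [ɣ], so /g/ → [ɣ].
At the second juncture, /k/ likewise becomes [x] adjacent to /ð/.

[ðʊɣβizaxðʊ]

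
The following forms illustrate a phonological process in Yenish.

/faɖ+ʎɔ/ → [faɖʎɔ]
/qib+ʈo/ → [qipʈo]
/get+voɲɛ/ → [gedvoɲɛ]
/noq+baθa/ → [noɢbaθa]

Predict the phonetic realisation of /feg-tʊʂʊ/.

The data show regressive voicing assimilation: /b/ → [p] before /ʈ/; /t/ → [d] before /v/; /q/ → [ɢ] before /b/. In each pair only voicing changes, matching the following consonant, while place and manner stay constant.
Nothing changes in [faɖʎɔ]: there the adjacent consonants already agree in voicing (/ɖ/ and /ʎ/ are both voiced), so this form is consistent with the same rule.
/g/ is a voiced velar stop. The following trigger /t/ is voiceless, so /g/ must become voiceless as well.
Changing only its voicing to voiceless gives [k] — the voiceless velar stop.

[fektʊʂʊ]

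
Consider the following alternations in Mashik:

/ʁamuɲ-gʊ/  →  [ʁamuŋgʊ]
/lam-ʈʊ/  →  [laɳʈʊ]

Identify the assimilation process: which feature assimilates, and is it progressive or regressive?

Comparing underlying and surface forms, /ɲ/ → [ŋ] is the alternation; the neighbouring /g/ is constant.
The change palatal → velar matches the place of the following /g/, identifying this as place assimilation.
Manner and voice are unchanged, so the assimilation is partial, not total.
Checking the remaining alternation: /m/ → [ɳ] before /ʈ/ (bilabial → retroflex, matching retroflex) — only place changes, and always toward the following segment.
The trigger is the following segment, so the direction is regressive (anticipatory).

regressive place assimilation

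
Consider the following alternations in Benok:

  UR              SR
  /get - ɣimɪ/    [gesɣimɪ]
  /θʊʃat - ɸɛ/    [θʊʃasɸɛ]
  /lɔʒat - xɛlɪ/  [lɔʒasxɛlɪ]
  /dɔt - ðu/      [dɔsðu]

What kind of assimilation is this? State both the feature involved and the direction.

regressive manner assimilation

Comparing underlying and surface forms, /t/ → [s] is the alternation; the neighbouring /ɣ/ is constant.
The change stop → fricative matches the manner of the following /ɣ/, identifying this as manner assimilation.
Place and voice are unchanged, so the assimilation is partial, not total.
Checking the remaining alternations: /t/ → [s] before /ɸ/ (stop → fricative, matching a fricative); /t/ → [s] before /x/ (stop → fricative, matching a fricative); /t/ → [s] before /ð/ (stop → fricative, matching a fricative) — only manner changes, and always toward the following segment.
The trigger is the following segment, so the direction is regressive (anticipatory).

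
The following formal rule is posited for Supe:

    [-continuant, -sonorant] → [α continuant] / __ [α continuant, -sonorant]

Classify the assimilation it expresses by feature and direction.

The rule copies [continuant] (continuancy) from the environment onto the target stops; since [±continuant] encodes the stop/fricative manner contrast, the assimilating dimension is manner.
The conditioning segment sits to the right of the focus bar, meaning the trigger follows the segment that changes — regressive assimilation.

regressive manner assimilation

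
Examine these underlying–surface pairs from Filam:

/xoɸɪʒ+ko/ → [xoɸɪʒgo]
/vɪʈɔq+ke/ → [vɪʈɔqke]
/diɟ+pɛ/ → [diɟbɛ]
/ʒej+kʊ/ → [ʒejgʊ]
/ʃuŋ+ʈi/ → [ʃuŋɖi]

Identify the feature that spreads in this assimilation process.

voicing

The segment that alternates is /k/, which surfaces as [g] when adjacent to /ʒ/.
The change voiceless → voiced matches the voicing of the preceding /ʒ/, identifying this as voicing assimilation.
Checking the remaining alternations: /p/ → [b] after /ɟ/ (voiceless → voiced, matching voiced); /k/ → [g] after /j/ (voiceless → voiced, matching voiced); /ʈ/ → [ɖ] after /ŋ/ (voiceless → voiced, matching voiced) — only voicing changes, and always toward the preceding segment.
No alternation appears in [vɪʈɔqke]: there the adjacent consonants already agree in voicing (/k/ and /q/ are both voiceless), so this form is consistent with the same rule.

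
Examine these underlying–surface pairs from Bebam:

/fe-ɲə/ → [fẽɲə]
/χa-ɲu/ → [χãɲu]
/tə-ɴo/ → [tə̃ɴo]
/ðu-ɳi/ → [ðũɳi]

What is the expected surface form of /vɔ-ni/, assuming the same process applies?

The data show regressive nasality assimilation (vowel nasalisation): /e/ → [ẽ] before /ɲ/; /a/ → [ã] before /ɲ/; /ə/ → [ə̃] before /ɴ/; /u/ → [ũ] before /ɳ/ — a vowel is nasalised by an immediately following nasal consonant.
/ɔ/ sits next to the nasal /n/ and is therefore nasalised to [ɔ̃].

[vɔ̃ni]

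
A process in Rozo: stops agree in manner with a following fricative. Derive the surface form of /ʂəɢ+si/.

[ʂəʁsi]

/ɢ/ is a voiced uvular stop. The following trigger /s/ is a fricative, so /ɢ/ must become a fricative as well.
Changing only its manner to fricative gives [ʁ] — the voiced uvular fricative.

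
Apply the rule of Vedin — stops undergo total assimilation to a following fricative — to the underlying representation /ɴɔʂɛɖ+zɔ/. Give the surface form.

[ɴɔʂɛzzɔ]

/ɖ/ is the segment targeted by the rule; it sits immediately before /z/, so it assimilates completely and surfaces as [z].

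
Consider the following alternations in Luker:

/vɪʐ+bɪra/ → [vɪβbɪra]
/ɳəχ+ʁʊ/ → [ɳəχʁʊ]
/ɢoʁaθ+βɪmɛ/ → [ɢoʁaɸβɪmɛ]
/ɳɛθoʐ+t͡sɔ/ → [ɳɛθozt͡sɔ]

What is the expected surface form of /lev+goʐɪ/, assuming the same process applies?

[leɣgoʐɪ]

The data show regressive place assimilation: /ʐ/ → [β] before /b/; /θ/ → [ɸ] before /β/; /ʐ/ → [z] before /t͡s/. In each pair only place changes, matching the following consonant, while manner and voice stay constant.
Nothing changes in [ɳəχʁʊ]: there the adjacent consonants already agree in place (/χ/ and /ʁ/ are both uvular), so this form is consistent with the same rule.
/v/ is a voiced labiodental fricative. The following trigger /g/ is velar, so /v/ must become velar as well.
Changing only its place to velar gives [ɣ] — the voiced velar fricative.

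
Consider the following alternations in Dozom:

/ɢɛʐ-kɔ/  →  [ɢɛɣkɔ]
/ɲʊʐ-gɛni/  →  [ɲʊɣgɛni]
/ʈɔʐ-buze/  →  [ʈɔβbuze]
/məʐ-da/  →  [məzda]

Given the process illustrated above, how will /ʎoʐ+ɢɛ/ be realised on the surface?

[ʎoʁɢɛ]

The data show regressive place assimilation: /ʐ/ → [ɣ] before /k/; /ʐ/ → [ɣ] before /g/; /ʐ/ → [β] before /b/; /ʐ/ → [z] before /d/. In each pair only place changes, matching the following consonant, while manner and voice stay constant.
The rule targets /ʐ/ (voiced retroflex fricative), which sits before the trigger /ɢ/ (uvular).
The voiced uvular fricative is [ʁ], so /ʐ/ → [ʁ].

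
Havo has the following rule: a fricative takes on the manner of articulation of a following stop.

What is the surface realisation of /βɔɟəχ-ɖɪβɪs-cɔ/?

The rule targets /χ/ (voiceless uvular fricative), which sits before the trigger /ɖ/ (stop).
Changing only its manner to stop gives [q] — the voiceless uvular stop.
At the second juncture, /s/ likewise becomes [t] adjacent to /c/.

[βɔɟəqɖɪβɪtcɔ]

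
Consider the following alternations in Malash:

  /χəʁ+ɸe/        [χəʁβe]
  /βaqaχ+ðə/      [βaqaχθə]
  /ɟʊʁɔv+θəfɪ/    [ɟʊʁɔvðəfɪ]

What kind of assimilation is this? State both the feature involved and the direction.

Underlying /ɸ/ is realised as [β] next to /ʁ/; /ʁ/ itself does not change.
/ɸ/ is voiceless while /ʁ/ is voiced; the output [β] is voiced, matching the trigger — so the feature that spreads is voicing.
Place and manner are unchanged, so the assimilation is partial, not total.
The same holds elsewhere in the data: /ð/ → [θ] after /χ/ (voiced → voiceless, matching voiceless); /θ/ → [ð] after /v/ (voiceless → voiced, matching voiced) — only voicing changes, and always toward the preceding segment.
Since the segment that changes follows the conditioning segment, the assimilation is progressive.

progressive voicing assimilation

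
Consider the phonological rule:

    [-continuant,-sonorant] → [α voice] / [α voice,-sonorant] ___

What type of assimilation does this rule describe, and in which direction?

The rule copies [voice] from the environment onto the target, so the assimilating feature is voicing.
Since the environment is written before the underscore, the trigger precedes the target; the direction is progressive.

progressive voicing assimilation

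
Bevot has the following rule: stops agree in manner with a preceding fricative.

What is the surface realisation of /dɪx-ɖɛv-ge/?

The rule targets /ɖ/ (voiced retroflex stop), which sits after the trigger /x/ (fricative).
The voiced retroflex fricative is [ʐ], so /ɖ/ → [ʐ].
At the second juncture, /g/ likewise becomes [ɣ] adjacent to /v/.

[dɪxʐɛvɣe]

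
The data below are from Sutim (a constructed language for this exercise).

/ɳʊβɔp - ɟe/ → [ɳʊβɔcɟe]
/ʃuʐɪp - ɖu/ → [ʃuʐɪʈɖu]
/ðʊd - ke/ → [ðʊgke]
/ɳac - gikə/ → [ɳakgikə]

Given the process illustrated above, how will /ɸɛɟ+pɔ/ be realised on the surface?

The data show regressive place assimilation: /p/ → [c] before /ɟ/; /p/ → [ʈ] before /ɖ/; /d/ → [g] before /k/; /c/ → [k] before /g/. In each pair only place changes, matching the following consonant, while manner and voice stay constant.
The rule targets /ɟ/ (voiced palatal stop), which sits before the trigger /p/ (bilabial).
The voiced bilabial stop is [b], so /ɟ/ → [b].

[ɸɛbpɔ]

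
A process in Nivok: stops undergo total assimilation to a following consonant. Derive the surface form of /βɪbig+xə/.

/g/ is the segment targeted by the rule; it sits immediately before /x/, so it assimilates completely and surfaces as [x].

[βɪbixxə]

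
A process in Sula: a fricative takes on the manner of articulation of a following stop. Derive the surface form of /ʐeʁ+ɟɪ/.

[ʐeɢɟɪ]

/ʁ/ is a voiced uvular fricative. The following trigger /ɟ/ is a stop, so /ʁ/ must become a stop as well.
The voiced uvular stop is [ɢ], so /ʁ/ → [ɢ].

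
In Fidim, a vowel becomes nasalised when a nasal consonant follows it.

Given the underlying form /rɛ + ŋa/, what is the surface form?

[rɛ̃ŋa]

/ɛ/ sits next to the nasal /ŋ/ and is therefore nasalised to [ɛ̃].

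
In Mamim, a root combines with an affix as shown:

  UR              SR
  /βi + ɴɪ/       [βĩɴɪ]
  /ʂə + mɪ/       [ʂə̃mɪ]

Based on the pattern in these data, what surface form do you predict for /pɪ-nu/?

[pɪ̃nu]

The data show regressive nasality assimilation (vowel nasalisation): /i/ → [ĩ] before /ɴ/; /ə/ → [ə̃] before /m/ — a vowel is nasalised by an immediately following nasal consonant.
/ɪ/ sits next to the nasal /n/ and is therefore nasalised to [ɪ̃].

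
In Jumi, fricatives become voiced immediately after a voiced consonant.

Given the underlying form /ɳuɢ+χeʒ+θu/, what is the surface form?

The rule targets /χ/ (voiceless uvular fricative), which sits after the trigger /ɢ/ (voiced).
A voiced uvular fricative is [ʁ], so the surface segment is [ʁ].
At the second juncture, /θ/ likewise becomes [ð] adjacent to /ʒ/.

[ɳuɢʁeʒðu]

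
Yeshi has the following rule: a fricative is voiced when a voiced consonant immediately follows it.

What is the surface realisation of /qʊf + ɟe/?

[qʊvɟe]

/f/ is a voiceless labiodental fricative. The following trigger /ɟ/ is voiced, so /f/ must become voiced as well.
Changing only its voicing to voiced gives [v] — the voiced labiodental fricative.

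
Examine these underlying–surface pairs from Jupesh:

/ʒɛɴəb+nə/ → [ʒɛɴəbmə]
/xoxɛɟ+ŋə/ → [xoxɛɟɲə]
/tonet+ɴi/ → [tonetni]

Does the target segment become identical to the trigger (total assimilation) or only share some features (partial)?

partial assimilation

Comparing underlying and surface forms, /n/ → [m] is the alternation; the neighbouring /b/ is constant.
The change alveolar → bilabial matches the place of the preceding /b/, identifying this as place assimilation.
Manner and voice are unchanged, so the assimilation is partial, not total.
The other alternating forms pattern the same way: /ŋ/ → [ɲ] after /ɟ/ (velar → palatal, matching palatal); /ɴ/ → [n] after /t/ (uvular → alveolar, matching alveolar) — only place changes, and always toward the preceding segment.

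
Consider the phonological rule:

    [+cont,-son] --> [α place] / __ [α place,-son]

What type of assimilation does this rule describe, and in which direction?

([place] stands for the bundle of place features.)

regressive place assimilation

The shared variable α links the value of the place features (abbreviated [place]) on the target to the same value on the neighbouring segment, so place is the feature that assimilates.
The conditioning segment sits to the right of the focus bar, meaning the trigger follows the segment that changes — regressive assimilation.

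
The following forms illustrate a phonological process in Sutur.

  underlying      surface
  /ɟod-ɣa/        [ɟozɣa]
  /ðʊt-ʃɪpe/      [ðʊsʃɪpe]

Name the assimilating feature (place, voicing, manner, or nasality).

manner

The segment that alternates is /d/, which surfaces as [z] when adjacent to /ɣ/.
/d/ is a stop while /ɣ/ is a fricative; the output [z] is a fricative, matching the trigger — so the feature that spreads is manner.
Checking the remaining alternation: /t/ → [s] before /ʃ/ (stop → fricative, matching a fricative) — only manner changes, and always toward the following segment.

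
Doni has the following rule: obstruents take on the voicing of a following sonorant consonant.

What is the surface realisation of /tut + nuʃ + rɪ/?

[tudnuʒrɪ]

/t/ is a voiceless alveolar stop. The following trigger /n/ is voiced, so /t/ must become voiced as well.
Changing only its voicing to voiced gives [d] — the voiced alveolar stop.
The same rule applies at the second boundary: /ʃ/ → [ʒ] next to /r/.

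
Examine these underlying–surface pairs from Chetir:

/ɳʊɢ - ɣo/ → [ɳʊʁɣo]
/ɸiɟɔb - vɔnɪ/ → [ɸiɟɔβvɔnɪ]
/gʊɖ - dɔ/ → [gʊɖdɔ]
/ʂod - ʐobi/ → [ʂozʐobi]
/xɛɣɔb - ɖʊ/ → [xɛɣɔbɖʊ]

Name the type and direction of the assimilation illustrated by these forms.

regressive manner assimilation

Underlying /ɢ/ is realised as [ʁ] next to /ɣ/; /ɣ/ itself does not change.
The change stop → fricative matches the manner of the following /ɣ/, identifying this as manner assimilation.
Place and voice are unchanged, so the assimilation is partial, not total.
Checking the remaining alternations: /b/ → [β] before /v/ (stop → fricative, matching a fricative); /d/ → [z] before /ʐ/ (stop → fricative, matching a fricative) — only manner changes, and always toward the following segment.
Nothing changes in [gʊɖdɔ], [xɛɣɔbɖʊ]: there the adjacent consonants already agree in manner (/ɖ/ and /d/ are both stops; /b/ and /ɖ/ are both stops), so these forms are consistent with the same rule.
Since the segment that changes precedes the conditioning segment, the assimilation is regressive.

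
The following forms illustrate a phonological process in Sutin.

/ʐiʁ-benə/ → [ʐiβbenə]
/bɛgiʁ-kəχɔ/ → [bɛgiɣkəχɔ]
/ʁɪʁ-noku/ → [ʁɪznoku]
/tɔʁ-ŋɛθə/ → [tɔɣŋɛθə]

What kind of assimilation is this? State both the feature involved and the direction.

Underlying /ʁ/ is realised as [β] next to /b/; /b/ itself does not change.
The change uvular → bilabial matches the place of the following /b/, identifying this as place assimilation.
Manner and voice are unchanged, so the assimilation is partial, not total.
The same holds elsewhere in the data: /ʁ/ → [ɣ] before /k/ (uvular → velar, matching velar); /ʁ/ → [z] before /n/ (uvular → alveolar, matching alveolar); /ʁ/ → [ɣ] before /ŋ/ (uvular → velar, matching velar) — only place changes, and always toward the following segment.
Since the segment that changes precedes the conditioning segment, the assimilation is regressive.

regressive place assimilation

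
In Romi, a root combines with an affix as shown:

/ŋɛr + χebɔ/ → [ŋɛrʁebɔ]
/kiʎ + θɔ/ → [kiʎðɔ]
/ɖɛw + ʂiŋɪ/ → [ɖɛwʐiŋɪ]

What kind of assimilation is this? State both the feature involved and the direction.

progressive voicing assimilation

Comparing underlying and surface forms, /χ/ → [ʁ] is the alternation; the neighbouring /r/ is constant.
/χ/ is voiceless while /r/ is voiced; the output [ʁ] is voiced, matching the trigger — so the feature that spreads is voicing.
Place and manner are unchanged, so the assimilation is partial, not total.
Checking the remaining alternations: /θ/ → [ð] after /ʎ/ (voiceless → voiced, matching voiced); /ʂ/ → [ʐ] after /w/ (voiceless → voiced, matching voiced) — only voicing changes, and always toward the preceding segment.
Since the segment that changes follows the conditioning segment, the assimilation is progressive.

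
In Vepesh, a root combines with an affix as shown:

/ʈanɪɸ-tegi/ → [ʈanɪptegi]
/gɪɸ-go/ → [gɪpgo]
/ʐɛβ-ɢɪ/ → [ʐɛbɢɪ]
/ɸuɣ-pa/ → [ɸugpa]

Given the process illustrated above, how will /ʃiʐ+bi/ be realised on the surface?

The data show regressive manner assimilation: /ɸ/ → [p] before /t/; /ɸ/ → [p] before /g/; /β/ → [b] before /ɢ/; /ɣ/ → [g] before /p/. In each pair only manner changes, matching the following consonant, while place and voice stay constant.
The rule targets /ʐ/ (voiced retroflex fricative), which sits before the trigger /b/ (stop).
The voiced retroflex stop is [ɖ], so /ʐ/ → [ɖ].

[ʃiɖbi]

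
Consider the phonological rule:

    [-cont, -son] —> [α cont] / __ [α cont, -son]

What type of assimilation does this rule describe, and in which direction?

The shared variable α links the value of [cont] on the target to that of the neighbouring obstruent. [cont] distinguishes stops from fricatives — a manner-of-articulation feature — so this is manner assimilation.
Since the environment is written after the underscore, the trigger follows the target; the direction is regressive.

regressive manner assimilation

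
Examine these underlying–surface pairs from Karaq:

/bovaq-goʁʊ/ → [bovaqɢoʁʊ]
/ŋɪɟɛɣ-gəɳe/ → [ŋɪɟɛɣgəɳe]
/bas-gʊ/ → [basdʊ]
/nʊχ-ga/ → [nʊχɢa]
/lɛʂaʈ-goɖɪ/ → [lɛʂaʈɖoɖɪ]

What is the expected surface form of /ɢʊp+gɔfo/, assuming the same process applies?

[ɢʊpbɔfo]

The data show progressive place assimilation: /g/ → [ɢ] after /q/; /g/ → [d] after /s/; /g/ → [ɢ] after /χ/; /g/ → [ɖ] after /ʈ/. In each pair only place changes, matching the preceding consonant, while manner and voice stay constant.
No alternation appears in [ŋɪɟɛɣgəɳe]: there the adjacent consonants already agree in place (/g/ and /ɣ/ are both velar), so this form is consistent with the same rule.
/g/ is a voiced velar stop. The preceding trigger /p/ is bilabial, so /g/ must become bilabial as well.
A voiced bilabial stop is [b], so the surface segment is [b].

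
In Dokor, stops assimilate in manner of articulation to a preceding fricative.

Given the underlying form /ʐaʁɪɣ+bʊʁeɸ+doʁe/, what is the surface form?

[ʐaʁɪɣβʊʁeɸzoʁe]

The rule targets /b/ (voiced bilabial stop), which sits after the trigger /ɣ/ (fricative).
Changing only its manner to fricative gives [β] — the voiced bilabial fricative.
At the second juncture, /d/ likewise becomes [z] adjacent to /ɸ/.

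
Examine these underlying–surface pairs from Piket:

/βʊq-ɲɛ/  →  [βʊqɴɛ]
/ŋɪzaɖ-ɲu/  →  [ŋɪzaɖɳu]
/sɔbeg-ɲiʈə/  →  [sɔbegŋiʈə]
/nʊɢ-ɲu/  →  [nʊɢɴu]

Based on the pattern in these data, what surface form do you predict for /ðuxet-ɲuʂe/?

The data show progressive place assimilation: /ɲ/ → [ɴ] after /q/; /ɲ/ → [ɳ] after /ɖ/; /ɲ/ → [ŋ] after /g/; /ɲ/ → [ɴ] after /ɢ/. In each pair only place changes, matching the preceding consonant, while manner and voice stay constant.
The rule targets /ɲ/ (voiced palatal nasal), which sits after the trigger /t/ (alveolar).
Changing only its place to alveolar gives [n] — the voiced alveolar nasal.

[ðuxetnuʂe]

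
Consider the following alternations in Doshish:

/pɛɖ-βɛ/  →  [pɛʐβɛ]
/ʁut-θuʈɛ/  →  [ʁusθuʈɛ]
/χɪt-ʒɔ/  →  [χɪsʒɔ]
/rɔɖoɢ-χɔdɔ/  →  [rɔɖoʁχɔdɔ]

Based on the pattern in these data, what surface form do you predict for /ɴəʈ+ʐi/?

The data show regressive manner assimilation: /ɖ/ → [ʐ] before /β/; /t/ → [s] before /θ/; /t/ → [s] before /ʒ/; /ɢ/ → [ʁ] before /χ/. In each pair only manner changes, matching the following consonant, while place and voice stay constant.
/ʈ/ is a voiceless retroflex stop. The following trigger /ʐ/ is a fricative, so /ʈ/ must become a fricative as well.
A voiceless retroflex fricative is [ʂ], so the surface segment is [ʂ].

[ɴəʂʐi]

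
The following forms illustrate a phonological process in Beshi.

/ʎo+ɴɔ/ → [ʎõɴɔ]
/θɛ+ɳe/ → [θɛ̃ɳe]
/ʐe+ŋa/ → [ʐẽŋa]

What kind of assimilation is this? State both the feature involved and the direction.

regressive nasality assimilation (vowel nasalisation)

The vowel /o/ surfaces as nasalised [õ] next to the following nasal /ɴ/ — it has acquired the [+nasal] feature of its neighbour.
The other forms show the same pattern: /ɛ/ → [ɛ̃] before /ɳ/; /e/ → [ẽ] before /ŋ/ — each time a vowel is nasalised next to a following nasal.
Because the conditioning nasal is to the right of the vowel that changes, the process is regressive (anticipatory).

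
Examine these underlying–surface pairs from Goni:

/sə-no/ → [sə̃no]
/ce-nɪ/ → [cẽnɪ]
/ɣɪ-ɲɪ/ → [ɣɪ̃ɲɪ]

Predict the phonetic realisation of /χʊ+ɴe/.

[χʊ̃ɴe]

The data show regressive nasality assimilation (vowel nasalisation): /ə/ → [ə̃] before /n/; /e/ → [ẽ] before /n/; /ɪ/ → [ɪ̃] before /ɲ/ — a vowel is nasalised by an immediately following nasal consonant.
The vowel /ʊ/ is adjacent to the following nasal /ɴ/, so it acquires [+nasal] and surfaces as [ʊ̃].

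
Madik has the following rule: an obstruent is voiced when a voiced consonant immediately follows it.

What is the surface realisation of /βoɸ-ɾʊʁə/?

The rule targets /ɸ/ (voiceless bilabial fricative), which sits before the trigger /ɾ/ (voiced).
Changing only its voicing to voiced gives [β] — the voiced bilabial fricative.

[βoβɾʊʁə]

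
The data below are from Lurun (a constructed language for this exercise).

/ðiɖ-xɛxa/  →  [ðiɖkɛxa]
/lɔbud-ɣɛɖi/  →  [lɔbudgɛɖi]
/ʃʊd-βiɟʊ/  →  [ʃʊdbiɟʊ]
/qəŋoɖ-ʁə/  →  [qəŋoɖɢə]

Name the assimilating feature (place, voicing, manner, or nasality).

Underlying /x/ is realised as [k] next to /ɖ/; /ɖ/ itself does not change.
The change fricative → stop matches the manner of the preceding /ɖ/, identifying this as manner assimilation.
Checking the remaining alternations: /ɣ/ → [g] after /d/ (fricative → stop, matching a stop); /β/ → [b] after /d/ (fricative → stop, matching a stop); /ʁ/ → [ɢ] after /ɖ/ (fricative → stop, matching a stop) — only manner changes, and always toward the preceding segment.

manner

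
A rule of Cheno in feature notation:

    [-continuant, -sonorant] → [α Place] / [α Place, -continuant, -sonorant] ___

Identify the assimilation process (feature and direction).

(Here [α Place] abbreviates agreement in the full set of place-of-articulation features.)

progressive place assimilation

The rule copies the place features (abbreviated [Place]) from the environment onto the target, so the assimilating feature is place.
The conditioning segment sits to the left of the focus bar, meaning the trigger precedes the segment that changes — progressive assimilation.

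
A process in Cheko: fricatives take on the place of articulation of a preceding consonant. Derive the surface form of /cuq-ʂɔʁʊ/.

/ʂ/ is a voiceless retroflex fricative. The preceding trigger /q/ is uvular, so /ʂ/ must become uvular as well.
Changing only its place to uvular gives [χ] — the voiceless uvular fricative.

[cuqχɔʁʊ]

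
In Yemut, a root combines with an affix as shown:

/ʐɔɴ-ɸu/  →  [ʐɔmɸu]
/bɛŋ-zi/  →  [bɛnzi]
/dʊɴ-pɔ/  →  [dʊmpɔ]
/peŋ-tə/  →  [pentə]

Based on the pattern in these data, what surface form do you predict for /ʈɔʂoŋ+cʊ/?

[ʈɔʂoɲcʊ]

The data show regressive place assimilation: /ɴ/ → [m] before /ɸ/; /ŋ/ → [n] before /z/; /ɴ/ → [m] before /p/; /ŋ/ → [n] before /t/. In each pair only place changes, matching the following consonant, while manner and voice stay constant.
The rule targets /ŋ/ (voiced velar nasal), which sits before the trigger /c/ (palatal).
Changing only its place to palatal gives [ɲ] — the voiced palatal nasal.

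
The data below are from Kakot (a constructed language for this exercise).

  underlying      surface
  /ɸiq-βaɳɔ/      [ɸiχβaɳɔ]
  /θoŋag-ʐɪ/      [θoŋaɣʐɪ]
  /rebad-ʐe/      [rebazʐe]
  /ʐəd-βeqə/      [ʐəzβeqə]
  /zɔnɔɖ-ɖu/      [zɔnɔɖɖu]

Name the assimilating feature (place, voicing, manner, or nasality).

Underlying /q/ is realised as [χ] next to /β/; /β/ itself does not change.
/q/ is a stop while /β/ is a fricative; the output [χ] is a fricative, matching the trigger — so the feature that spreads is manner.
The same holds elsewhere in the data: /g/ → [ɣ] before /ʐ/ (stop → fricative, matching a fricative); /d/ → [z] before /ʐ/ (stop → fricative, matching a fricative); /d/ → [z] before /β/ (stop → fricative, matching a fricative) — only manner changes, and always toward the following segment.
No alternation appears in [zɔnɔɖɖu]: there the adjacent consonants already agree in manner (/ɖ/ and /ɖ/ are both stops), so this form is consistent with the same rule.

manner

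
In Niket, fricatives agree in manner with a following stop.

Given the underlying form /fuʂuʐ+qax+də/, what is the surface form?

[fuʂuɖqakdə]

/ʐ/ is a voiced retroflex fricative. The following trigger /q/ is a stop, so /ʐ/ must become a stop as well.
Changing only its manner to stop gives [ɖ] — the voiced retroflex stop.
At the second juncture, /x/ likewise becomes [k] adjacent to /d/.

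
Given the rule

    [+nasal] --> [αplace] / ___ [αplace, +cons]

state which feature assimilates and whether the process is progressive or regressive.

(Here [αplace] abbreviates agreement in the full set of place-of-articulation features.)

regressive place assimilation

The rule copies the place features (abbreviated [place]) from the environment onto the target, so the assimilating feature is place.
Since the environment is written after the underscore, the trigger follows the target; the direction is regressive.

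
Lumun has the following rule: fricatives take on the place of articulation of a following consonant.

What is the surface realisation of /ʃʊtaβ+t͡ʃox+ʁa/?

The rule targets /β/ (voiced bilabial fricative), which sits before the trigger /t͡ʃ/ (postalveolar).
The voiced postalveolar fricative is [ʒ], so /β/ → [ʒ].
The same rule applies at the second boundary: /x/ → [χ] next to /ʁ/.

[ʃʊtaʒt͡ʃoχʁa]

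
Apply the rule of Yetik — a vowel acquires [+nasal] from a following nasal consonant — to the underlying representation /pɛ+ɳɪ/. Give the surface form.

/ɛ/ sits next to the nasal /ɳ/ and is therefore nasalised to [ɛ̃].

[pɛ̃ɳɪ]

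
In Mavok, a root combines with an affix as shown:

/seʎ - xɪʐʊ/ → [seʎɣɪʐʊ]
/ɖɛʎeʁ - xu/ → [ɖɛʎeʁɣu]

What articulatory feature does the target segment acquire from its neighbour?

voicing

The segment that alternates is /x/, which surfaces as [ɣ] when adjacent to /ʎ/.
The change voiceless → voiced matches the voicing of the preceding /ʎ/, identifying this as voicing assimilation.
Checking the remaining alternation: /x/ → [ɣ] after /ʁ/ (voiceless → voiced, matching voiced) — only voicing changes, and always toward the preceding segment.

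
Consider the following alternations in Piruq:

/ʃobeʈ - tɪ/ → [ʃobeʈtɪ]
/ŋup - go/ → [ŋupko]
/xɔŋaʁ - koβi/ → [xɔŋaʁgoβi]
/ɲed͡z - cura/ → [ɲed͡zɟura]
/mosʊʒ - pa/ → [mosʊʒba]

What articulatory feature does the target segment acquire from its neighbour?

Comparing underlying and surface forms, /g/ → [k] is the alternation; the neighbouring /p/ is constant.
The change voiced → voiceless matches the voicing of the preceding /p/, identifying this as voicing assimilation.
The other alternating forms pattern the same way: /k/ → [g] after /ʁ/ (voiceless → voiced, matching voiced); /c/ → [ɟ] after /d͡z/ (voiceless → voiced, matching voiced); /p/ → [b] after /ʒ/ (voiceless → voiced, matching voiced) — only voicing changes, and always toward the preceding segment.
No alternation appears in [ʃobeʈtɪ]: there the adjacent consonants already agree in voicing (/t/ and /ʈ/ are both voiceless), so this form is consistent with the same rule.

voicing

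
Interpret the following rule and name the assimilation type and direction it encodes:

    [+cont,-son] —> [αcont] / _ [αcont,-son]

regressive manner assimilation

The rule copies [cont] (continuancy) from the environment onto the target fricatives; since [±cont] encodes the stop/fricative manner contrast, the assimilating dimension is manner.
The conditioning segment sits to the right of the focus bar, meaning the trigger follows the segment that changes — regressive assimilation.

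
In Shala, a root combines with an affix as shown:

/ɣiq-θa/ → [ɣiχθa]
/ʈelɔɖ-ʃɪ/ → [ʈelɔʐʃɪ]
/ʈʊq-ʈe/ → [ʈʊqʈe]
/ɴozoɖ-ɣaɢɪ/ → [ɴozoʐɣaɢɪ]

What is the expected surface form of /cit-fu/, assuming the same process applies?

The data show regressive manner assimilation: /q/ → [χ] before /θ/; /ɖ/ → [ʐ] before /ʃ/; /ɖ/ → [ʐ] before /ɣ/. In each pair only manner changes, matching the following consonant, while place and voice stay constant.
Nothing changes in [ʈʊqʈe]: there the adjacent consonants already agree in manner (/q/ and /ʈ/ are both stops), so this form is consistent with the same rule.
The rule targets /t/ (voiceless alveolar stop), which sits before the trigger /f/ (fricative).
The voiceless alveolar fricative is [s], so /t/ → [s].

[cisfu]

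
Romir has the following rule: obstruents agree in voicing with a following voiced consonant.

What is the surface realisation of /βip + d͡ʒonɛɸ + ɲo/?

[βibd͡ʒonɛβɲo]

/p/ is a voiceless bilabial stop. The following trigger /d͡ʒ/ is voiced, so /p/ must become voiced as well.
A voiced bilabial stop is [b], so the surface segment is [b].
At the second juncture, /ɸ/ likewise becomes [β] adjacent to /ɲ/.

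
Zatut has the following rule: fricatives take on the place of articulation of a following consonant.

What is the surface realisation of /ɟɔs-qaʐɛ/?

The rule targets /s/ (voiceless alveolar fricative), which sits before the trigger /q/ (uvular).
A voiceless uvular fricative is [χ], so the surface segment is [χ].

[ɟɔχqaʐɛ]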